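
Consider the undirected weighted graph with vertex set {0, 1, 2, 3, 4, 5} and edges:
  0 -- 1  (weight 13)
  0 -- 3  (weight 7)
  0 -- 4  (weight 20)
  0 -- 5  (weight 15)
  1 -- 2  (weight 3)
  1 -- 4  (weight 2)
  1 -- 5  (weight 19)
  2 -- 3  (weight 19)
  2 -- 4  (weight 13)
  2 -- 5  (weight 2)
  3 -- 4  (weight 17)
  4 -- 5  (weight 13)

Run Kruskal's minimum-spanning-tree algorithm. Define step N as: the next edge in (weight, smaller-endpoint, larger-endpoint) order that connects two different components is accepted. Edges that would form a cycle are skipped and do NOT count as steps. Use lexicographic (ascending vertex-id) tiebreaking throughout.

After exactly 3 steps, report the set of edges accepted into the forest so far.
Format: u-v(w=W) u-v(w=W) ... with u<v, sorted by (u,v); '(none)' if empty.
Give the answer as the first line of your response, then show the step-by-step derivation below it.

1-2(w=3) 1-4(w=2) 2-5(w=2)

step 1: add edge 1-4 (w=2); MST = {1-4(w=2)}
step 2: add edge 2-5 (w=2); MST = {1-4(w=2) 2-5(w=2)}
step 3: add edge 1-2 (w=3); MST = {1-2(w=3) 1-4(w=2) 2-5(w=2)}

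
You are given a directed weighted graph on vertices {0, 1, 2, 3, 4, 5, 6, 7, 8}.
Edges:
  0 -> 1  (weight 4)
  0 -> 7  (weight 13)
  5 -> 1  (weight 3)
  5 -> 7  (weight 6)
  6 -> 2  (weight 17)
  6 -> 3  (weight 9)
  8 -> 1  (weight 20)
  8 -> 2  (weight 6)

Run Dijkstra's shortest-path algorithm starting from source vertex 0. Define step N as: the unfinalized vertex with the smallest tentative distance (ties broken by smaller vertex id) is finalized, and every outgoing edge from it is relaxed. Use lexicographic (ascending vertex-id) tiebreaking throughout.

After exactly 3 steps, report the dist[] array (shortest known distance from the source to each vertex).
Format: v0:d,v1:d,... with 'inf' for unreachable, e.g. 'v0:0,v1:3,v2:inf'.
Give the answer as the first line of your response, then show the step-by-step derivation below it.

v0:0,v1:4,v2:inf,v3:inf,v4:inf,v5:inf,v6:inf,v7:13,v8:inf

step 1: dist = v0:0,v1:4,v2:inf,v3:inf,v4:inf,v5:inf,v6:inf,v7:13,v8:inf
step 2: dist = v0:0,v1:4,v2:inf,v3:inf,v4:inf,v5:inf,v6:inf,v7:13,v8:inf
step 3: dist = v0:0,v1:4,v2:inf,v3:inf,v4:inf,v5:inf,v6:inf,v7:13,v8:inf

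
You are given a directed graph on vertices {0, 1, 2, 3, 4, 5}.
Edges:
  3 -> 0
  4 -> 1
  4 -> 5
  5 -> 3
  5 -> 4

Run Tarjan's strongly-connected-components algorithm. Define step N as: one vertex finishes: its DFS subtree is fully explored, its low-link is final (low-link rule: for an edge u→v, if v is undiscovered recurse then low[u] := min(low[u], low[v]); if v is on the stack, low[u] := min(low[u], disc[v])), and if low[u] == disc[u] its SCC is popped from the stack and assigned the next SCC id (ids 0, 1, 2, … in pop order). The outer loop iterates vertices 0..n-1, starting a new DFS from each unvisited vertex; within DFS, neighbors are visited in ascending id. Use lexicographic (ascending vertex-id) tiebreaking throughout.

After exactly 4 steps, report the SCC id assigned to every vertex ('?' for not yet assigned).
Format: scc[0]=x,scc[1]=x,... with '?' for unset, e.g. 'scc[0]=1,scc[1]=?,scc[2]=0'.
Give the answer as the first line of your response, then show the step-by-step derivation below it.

scc[0]=0,scc[1]=1,scc[2]=2,scc[3]=3,scc[4]=?,scc[5]=?

step 1: low=(low[0]=0,low[1]=?,low[2]=?,low[3]=?,low[4]=?,low[5]=?); scc=(scc[0]=0,scc[1]=?,scc[2]=?,scc[3]=?,scc[4]=?,scc[5]=?)
step 2: low=(low[0]=0,low[1]=1,low[2]=?,low[3]=?,low[4]=?,low[5]=?); scc=(scc[0]=0,scc[1]=1,scc[2]=?,scc[3]=?,scc[4]=?,scc[5]=?)
step 3: low=(low[0]=0,low[1]=1,low[2]=2,low[3]=?,low[4]=?,low[5]=?); scc=(scc[0]=0,scc[1]=1,scc[2]=2,scc[3]=?,scc[4]=?,scc[5]=?)
step 4: low=(low[0]=0,low[1]=1,low[2]=2,low[3]=3,low[4]=?,low[5]=?); scc=(scc[0]=0,scc[1]=1,scc[2]=2,scc[3]=3,scc[4]=?,scc[5]=?)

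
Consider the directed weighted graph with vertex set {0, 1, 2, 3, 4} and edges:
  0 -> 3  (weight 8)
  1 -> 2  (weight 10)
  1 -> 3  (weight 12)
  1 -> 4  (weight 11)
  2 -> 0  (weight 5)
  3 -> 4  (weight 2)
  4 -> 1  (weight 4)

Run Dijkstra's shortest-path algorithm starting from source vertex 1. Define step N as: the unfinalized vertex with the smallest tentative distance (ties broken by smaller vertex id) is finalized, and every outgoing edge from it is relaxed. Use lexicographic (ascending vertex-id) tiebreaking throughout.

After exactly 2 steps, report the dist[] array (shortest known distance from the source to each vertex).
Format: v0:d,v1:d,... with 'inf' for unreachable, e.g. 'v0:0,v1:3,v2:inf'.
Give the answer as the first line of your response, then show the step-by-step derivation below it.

v0:15,v1:0,v2:10,v3:12,v4:11

step 1: dist = v0:inf,v1:0,v2:10,v3:12,v4:11
step 2: dist = v0:15,v1:0,v2:10,v3:12,v4:11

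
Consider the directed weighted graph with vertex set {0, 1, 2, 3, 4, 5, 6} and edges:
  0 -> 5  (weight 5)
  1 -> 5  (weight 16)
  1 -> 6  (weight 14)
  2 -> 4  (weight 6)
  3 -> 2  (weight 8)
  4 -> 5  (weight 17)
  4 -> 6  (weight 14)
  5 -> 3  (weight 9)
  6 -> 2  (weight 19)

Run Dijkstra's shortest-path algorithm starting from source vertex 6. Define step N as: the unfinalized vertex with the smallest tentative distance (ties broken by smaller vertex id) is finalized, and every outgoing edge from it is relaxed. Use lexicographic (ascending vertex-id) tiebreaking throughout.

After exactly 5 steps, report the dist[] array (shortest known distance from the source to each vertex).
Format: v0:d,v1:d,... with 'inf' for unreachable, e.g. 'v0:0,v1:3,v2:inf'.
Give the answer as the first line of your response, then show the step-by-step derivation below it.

v0:inf,v1:inf,v2:19,v3:51,v4:25,v5:42,v6:0

step 1: dist = v0:inf,v1:inf,v2:19,v3:inf,v4:inf,v5:inf,v6:0
step 2: dist = v0:inf,v1:inf,v2:19,v3:inf,v4:25,v5:inf,v6:0
step 3: dist = v0:inf,v1:inf,v2:19,v3:inf,v4:25,v5:42,v6:0
step 4: dist = v0:inf,v1:inf,v2:19,v3:51,v4:25,v5:42,v6:0
step 5: dist = v0:inf,v1:inf,v2:19,v3:51,v4:25,v5:42,v6:0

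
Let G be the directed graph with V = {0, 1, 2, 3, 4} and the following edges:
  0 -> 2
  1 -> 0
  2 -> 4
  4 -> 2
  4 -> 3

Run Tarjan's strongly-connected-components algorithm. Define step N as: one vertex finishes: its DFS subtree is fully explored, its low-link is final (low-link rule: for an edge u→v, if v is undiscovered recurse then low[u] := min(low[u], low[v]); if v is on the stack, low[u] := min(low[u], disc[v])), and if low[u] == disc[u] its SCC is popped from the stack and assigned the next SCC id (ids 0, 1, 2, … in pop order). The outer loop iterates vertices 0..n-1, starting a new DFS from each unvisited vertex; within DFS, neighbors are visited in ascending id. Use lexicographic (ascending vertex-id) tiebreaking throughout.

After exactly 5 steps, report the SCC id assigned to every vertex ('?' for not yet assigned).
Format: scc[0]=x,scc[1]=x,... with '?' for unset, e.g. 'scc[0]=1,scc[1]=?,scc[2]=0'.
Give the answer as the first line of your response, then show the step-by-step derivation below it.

scc[0]=2,scc[1]=3,scc[2]=1,scc[3]=0,scc[4]=1

step 1: low=(low[0]=0,low[1]=?,low[2]=1,low[3]=3,low[4]=1); scc=(scc[0]=?,scc[1]=?,scc[2]=?,scc[3]=0,scc[4]=?)
step 2: low=(low[0]=0,low[1]=?,low[2]=1,low[3]=3,low[4]=1); scc=(scc[0]=?,scc[1]=?,scc[2]=?,scc[3]=0,scc[4]=?)
step 3: low=(low[0]=0,low[1]=?,low[2]=1,low[3]=3,low[4]=1); scc=(scc[0]=?,scc[1]=?,scc[2]=1,scc[3]=0,scc[4]=1)
step 4: low=(low[0]=0,low[1]=?,low[2]=1,low[3]=3,low[4]=1); scc=(scc[0]=2,scc[1]=?,scc[2]=1,scc[3]=0,scc[4]=1)
step 5: low=(low[0]=0,low[1]=4,low[2]=1,low[3]=3,low[4]=1); scc=(scc[0]=2,scc[1]=3,scc[2]=1,scc[3]=0,scc[4]=1)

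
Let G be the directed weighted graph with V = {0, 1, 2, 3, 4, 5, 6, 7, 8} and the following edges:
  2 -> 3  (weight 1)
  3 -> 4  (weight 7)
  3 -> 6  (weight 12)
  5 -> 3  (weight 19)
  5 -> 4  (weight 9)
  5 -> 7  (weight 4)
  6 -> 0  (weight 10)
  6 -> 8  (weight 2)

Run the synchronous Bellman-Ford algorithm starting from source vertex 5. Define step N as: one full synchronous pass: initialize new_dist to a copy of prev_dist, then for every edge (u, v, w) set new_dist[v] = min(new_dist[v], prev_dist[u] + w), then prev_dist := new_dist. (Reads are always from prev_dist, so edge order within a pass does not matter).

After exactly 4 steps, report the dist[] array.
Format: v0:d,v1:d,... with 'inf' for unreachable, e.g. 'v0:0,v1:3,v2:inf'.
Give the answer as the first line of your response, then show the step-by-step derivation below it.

v0:41,v1:inf,v2:inf,v3:19,v4:9,v5:0,v6:31,v7:4,v8:33

step 1: dist = v0:inf,v1:inf,v2:inf,v3:19,v4:9,v5:0,v6:inf,v7:4,v8:inf
step 2: dist = v0:inf,v1:inf,v2:inf,v3:19,v4:9,v5:0,v6:31,v7:4,v8:inf
step 3: dist = v0:41,v1:inf,v2:inf,v3:19,v4:9,v5:0,v6:31,v7:4,v8:33
step 4: dist = v0:41,v1:inf,v2:inf,v3:19,v4:9,v5:0,v6:31,v7:4,v8:33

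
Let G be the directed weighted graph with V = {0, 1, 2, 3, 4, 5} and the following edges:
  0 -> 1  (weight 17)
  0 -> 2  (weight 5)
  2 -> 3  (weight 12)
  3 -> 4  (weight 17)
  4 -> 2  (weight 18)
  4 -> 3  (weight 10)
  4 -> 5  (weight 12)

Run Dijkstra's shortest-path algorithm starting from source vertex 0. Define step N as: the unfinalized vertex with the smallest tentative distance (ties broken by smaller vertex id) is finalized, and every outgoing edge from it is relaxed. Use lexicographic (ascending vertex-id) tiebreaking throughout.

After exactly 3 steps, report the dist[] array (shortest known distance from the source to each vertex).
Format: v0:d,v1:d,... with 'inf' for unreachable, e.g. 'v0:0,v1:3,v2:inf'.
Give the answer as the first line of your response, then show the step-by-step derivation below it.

v0:0,v1:17,v2:5,v3:17,v4:inf,v5:inf

step 1: dist = v0:0,v1:17,v2:5,v3:inf,v4:inf,v5:inf
step 2: dist = v0:0,v1:17,v2:5,v3:17,v4:inf,v5:inf
step 3: dist = v0:0,v1:17,v2:5,v3:17,v4:inf,v5:inf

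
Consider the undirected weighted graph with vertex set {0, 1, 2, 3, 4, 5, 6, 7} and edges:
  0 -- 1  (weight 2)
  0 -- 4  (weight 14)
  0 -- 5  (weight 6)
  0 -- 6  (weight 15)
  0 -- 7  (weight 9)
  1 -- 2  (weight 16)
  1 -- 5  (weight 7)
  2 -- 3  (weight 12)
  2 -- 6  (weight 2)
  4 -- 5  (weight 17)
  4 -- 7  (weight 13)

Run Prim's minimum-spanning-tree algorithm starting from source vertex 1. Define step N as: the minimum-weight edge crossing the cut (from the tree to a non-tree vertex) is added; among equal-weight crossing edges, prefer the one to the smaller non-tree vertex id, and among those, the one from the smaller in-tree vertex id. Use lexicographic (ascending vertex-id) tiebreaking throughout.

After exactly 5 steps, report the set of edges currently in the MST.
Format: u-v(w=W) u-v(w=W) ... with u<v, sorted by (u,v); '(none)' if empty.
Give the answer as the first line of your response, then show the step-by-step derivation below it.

0-1(w=2) 0-5(w=6) 0-6(w=15) 0-7(w=9) 4-7(w=13)

step 1: add edge 0-1 (w=2); MST = {0-1(w=2)}
step 2: add edge 0-5 (w=6); MST = {0-1(w=2) 0-5(w=6)}
step 3: add edge 0-7 (w=9); MST = {0-1(w=2) 0-5(w=6) 0-7(w=9)}
step 4: add edge 4-7 (w=13); MST = {0-1(w=2) 0-5(w=6) 0-7(w=9) 4-7(w=13)}
step 5: add edge 0-6 (w=15); MST = {0-1(w=2) 0-5(w=6) 0-6(w=15) 0-7(w=9) 4-7(w=13)}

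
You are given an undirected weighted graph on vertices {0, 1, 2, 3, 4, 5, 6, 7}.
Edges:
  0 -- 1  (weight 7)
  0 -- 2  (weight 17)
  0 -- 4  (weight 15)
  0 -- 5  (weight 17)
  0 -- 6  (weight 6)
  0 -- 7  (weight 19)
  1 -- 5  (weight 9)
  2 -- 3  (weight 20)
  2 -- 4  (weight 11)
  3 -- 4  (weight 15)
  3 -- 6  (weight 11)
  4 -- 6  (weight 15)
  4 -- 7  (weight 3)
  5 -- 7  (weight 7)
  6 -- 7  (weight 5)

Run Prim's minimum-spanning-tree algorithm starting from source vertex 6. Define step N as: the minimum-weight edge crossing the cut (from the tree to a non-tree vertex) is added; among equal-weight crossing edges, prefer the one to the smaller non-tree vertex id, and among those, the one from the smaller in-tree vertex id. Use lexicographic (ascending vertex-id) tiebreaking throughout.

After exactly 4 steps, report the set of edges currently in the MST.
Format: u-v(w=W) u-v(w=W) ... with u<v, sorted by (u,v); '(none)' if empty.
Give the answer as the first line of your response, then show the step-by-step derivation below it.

0-1(w=7) 0-6(w=6) 4-7(w=3) 6-7(w=5)

step 1: add edge 6-7 (w=5); MST = {6-7(w=5)}
step 2: add edge 4-7 (w=3); MST = {4-7(w=3) 6-7(w=5)}
step 3: add edge 0-6 (w=6); MST = {0-6(w=6) 4-7(w=3) 6-7(w=5)}
step 4: add edge 0-1 (w=7); MST = {0-1(w=7) 0-6(w=6) 4-7(w=3) 6-7(w=5)}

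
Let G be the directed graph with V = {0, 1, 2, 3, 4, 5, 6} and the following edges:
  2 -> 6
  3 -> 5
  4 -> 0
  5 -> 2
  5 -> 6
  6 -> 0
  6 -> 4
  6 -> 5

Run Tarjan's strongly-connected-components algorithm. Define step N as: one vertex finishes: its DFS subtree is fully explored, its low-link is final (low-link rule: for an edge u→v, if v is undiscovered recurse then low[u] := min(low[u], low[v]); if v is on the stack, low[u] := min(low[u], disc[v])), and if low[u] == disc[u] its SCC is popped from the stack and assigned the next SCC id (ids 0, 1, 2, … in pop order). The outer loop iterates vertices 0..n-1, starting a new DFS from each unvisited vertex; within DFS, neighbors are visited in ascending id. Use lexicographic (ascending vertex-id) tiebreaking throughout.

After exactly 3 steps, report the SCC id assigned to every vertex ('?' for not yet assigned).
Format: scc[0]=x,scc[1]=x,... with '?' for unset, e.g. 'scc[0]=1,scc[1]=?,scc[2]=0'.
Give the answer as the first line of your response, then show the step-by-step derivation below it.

scc[0]=0,scc[1]=1,scc[2]=?,scc[3]=?,scc[4]=2,scc[5]=?,scc[6]=?

step 1: low=(low[0]=0,low[1]=?,low[2]=?,low[3]=?,low[4]=?,low[5]=?,low[6]=?); scc=(scc[0]=0,scc[1]=?,scc[2]=?,scc[3]=?,scc[4]=?,scc[5]=?,scc[6]=?)
step 2: low=(low[0]=0,low[1]=1,low[2]=?,low[3]=?,low[4]=?,low[5]=?,low[6]=?); scc=(scc[0]=0,scc[1]=1,scc[2]=?,scc[3]=?,scc[4]=?,scc[5]=?,scc[6]=?)
step 3: low=(low[0]=0,low[1]=1,low[2]=2,low[3]=?,low[4]=4,low[5]=?,low[6]=3); scc=(scc[0]=0,scc[1]=1,scc[2]=?,scc[3]=?,scc[4]=2,scc[5]=?,scc[6]=?)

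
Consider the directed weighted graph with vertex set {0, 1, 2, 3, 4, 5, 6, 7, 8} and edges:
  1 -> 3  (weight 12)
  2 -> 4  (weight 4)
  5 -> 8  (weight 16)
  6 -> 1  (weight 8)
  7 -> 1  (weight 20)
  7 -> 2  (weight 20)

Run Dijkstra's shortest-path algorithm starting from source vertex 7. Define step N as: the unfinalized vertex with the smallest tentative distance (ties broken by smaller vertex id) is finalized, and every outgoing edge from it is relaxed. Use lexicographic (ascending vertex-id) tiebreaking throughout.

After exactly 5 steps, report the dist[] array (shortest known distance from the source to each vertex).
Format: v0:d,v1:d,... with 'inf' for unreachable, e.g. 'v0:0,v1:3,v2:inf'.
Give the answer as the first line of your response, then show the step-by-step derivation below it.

v0:inf,v1:20,v2:20,v3:32,v4:24,v5:inf,v6:inf,v7:0,v8:inf

step 1: dist = v0:inf,v1:20,v2:20,v3:inf,v4:inf,v5:inf,v6:inf,v7:0,v8:inf
step 2: dist = v0:inf,v1:20,v2:20,v3:32,v4:inf,v5:inf,v6:inf,v7:0,v8:inf
step 3: dist = v0:inf,v1:20,v2:20,v3:32,v4:24,v5:inf,v6:inf,v7:0,v8:inf
step 4: dist = v0:inf,v1:20,v2:20,v3:32,v4:24,v5:inf,v6:inf,v7:0,v8:inf
step 5: dist = v0:inf,v1:20,v2:20,v3:32,v4:24,v5:inf,v6:inf,v7:0,v8:inf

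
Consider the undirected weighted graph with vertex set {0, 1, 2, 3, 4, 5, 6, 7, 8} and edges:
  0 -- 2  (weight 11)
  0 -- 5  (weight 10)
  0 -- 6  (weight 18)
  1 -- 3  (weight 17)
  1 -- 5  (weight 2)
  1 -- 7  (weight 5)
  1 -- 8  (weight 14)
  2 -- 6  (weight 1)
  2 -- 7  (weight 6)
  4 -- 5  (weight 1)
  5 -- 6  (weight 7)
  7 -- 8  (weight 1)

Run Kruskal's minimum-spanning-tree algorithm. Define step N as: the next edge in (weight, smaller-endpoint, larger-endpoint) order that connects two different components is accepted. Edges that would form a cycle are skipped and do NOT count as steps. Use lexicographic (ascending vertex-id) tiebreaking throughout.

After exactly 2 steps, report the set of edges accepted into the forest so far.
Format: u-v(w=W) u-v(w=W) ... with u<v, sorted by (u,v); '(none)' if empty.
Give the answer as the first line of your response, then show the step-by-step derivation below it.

2-6(w=1) 4-5(w=1)

step 1: add edge 2-6 (w=1); MST = {2-6(w=1)}
step 2: add edge 4-5 (w=1); MST = {2-6(w=1) 4-5(w=1)}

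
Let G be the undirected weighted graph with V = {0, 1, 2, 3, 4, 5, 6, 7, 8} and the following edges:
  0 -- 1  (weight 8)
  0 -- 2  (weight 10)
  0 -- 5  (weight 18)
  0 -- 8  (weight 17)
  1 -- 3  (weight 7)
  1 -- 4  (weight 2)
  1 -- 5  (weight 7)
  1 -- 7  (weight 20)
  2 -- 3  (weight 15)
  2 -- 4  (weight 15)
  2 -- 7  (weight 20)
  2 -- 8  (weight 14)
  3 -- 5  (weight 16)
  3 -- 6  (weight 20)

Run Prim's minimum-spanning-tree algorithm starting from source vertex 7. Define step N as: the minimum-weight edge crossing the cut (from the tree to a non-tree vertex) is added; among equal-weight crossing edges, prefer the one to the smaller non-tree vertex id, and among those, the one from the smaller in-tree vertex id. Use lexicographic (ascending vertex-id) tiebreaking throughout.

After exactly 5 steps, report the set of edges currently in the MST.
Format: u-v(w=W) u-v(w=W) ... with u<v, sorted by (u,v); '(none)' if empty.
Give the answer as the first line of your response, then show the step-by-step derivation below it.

0-1(w=8) 1-3(w=7) 1-4(w=2) 1-5(w=7) 1-7(w=20)

step 1: add edge 1-7 (w=20); MST = {1-7(w=20)}
step 2: add edge 1-4 (w=2); MST = {1-4(w=2) 1-7(w=20)}
step 3: add edge 1-3 (w=7); MST = {1-3(w=7) 1-4(w=2) 1-7(w=20)}
step 4: add edge 1-5 (w=7); MST = {1-3(w=7) 1-4(w=2) 1-5(w=7) 1-7(w=20)}
step 5: add edge 0-1 (w=8); MST = {0-1(w=8) 1-3(w=7) 1-4(w=2) 1-5(w=7) 1-7(w=20)}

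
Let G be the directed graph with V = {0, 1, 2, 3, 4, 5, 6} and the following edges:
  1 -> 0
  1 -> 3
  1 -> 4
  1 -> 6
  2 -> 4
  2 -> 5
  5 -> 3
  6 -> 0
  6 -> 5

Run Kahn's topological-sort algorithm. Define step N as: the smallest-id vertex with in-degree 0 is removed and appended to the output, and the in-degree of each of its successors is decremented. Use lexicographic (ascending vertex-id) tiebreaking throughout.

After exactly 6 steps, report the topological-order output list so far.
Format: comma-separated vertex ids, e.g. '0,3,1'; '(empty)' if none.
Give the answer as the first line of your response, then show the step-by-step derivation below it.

1,2,4,6,0,5

step 1: output 1; order=[1]; indeg=(1,0,0,1,1,2,0)
step 2: output 2; order=[1,2]; indeg=(1,0,0,1,0,1,0)
step 3: output 4; order=[1,2,4]; indeg=(1,0,0,1,0,1,0)
step 4: output 6; order=[1,2,4,6]; indeg=(0,0,0,1,0,0,0)
step 5: output 0; order=[1,2,4,6,0]; indeg=(0,0,0,1,0,0,0)
step 6: output 5; order=[1,2,4,6,0,5]; indeg=(0,0,0,0,0,0,0)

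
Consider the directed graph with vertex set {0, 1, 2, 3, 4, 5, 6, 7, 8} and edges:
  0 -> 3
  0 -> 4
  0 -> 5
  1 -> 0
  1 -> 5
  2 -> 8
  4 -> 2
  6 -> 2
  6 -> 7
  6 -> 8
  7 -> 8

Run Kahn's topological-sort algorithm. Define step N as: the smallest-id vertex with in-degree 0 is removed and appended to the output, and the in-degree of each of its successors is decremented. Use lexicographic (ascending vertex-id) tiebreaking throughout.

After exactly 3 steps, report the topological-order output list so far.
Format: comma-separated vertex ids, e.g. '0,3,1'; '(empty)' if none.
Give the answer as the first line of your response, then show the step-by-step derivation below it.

1,0,3

step 1: output 1; order=[1]; indeg=(0,0,2,1,1,1,0,1,3)
step 2: output 0; order=[1,0]; indeg=(0,0,2,0,0,0,0,1,3)
step 3: output 3; order=[1,0,3]; indeg=(0,0,2,0,0,0,0,1,3)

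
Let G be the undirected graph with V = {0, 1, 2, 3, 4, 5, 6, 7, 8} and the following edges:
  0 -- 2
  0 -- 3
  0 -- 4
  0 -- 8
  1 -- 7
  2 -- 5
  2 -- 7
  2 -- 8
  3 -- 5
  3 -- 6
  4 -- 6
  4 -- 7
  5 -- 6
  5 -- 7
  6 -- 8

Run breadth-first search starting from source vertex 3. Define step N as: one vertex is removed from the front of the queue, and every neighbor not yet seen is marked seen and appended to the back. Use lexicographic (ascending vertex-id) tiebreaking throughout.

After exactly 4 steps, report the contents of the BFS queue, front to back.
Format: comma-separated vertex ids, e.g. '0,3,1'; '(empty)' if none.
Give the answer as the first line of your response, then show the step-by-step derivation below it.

2,4,8,7

step 1: dequeue 3; queue=[0,5,6]; order=3
step 2: dequeue 0; queue=[5,6,2,4,8]; order=3,0
step 3: dequeue 5; queue=[6,2,4,8,7]; order=3,0,5
step 4: dequeue 6; queue=[2,4,8,7]; order=3,0,5,6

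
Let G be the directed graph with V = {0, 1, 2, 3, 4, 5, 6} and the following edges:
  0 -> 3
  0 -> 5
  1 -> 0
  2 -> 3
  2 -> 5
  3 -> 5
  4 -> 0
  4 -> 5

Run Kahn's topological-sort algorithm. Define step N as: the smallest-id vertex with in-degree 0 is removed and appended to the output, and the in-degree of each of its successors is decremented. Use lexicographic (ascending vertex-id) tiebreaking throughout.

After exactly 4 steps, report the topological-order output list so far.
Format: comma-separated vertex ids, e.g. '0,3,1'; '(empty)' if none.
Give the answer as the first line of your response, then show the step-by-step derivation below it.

1,2,4,0

step 1: output 1; order=[1]; indeg=(1,0,0,2,0,4,0)
step 2: output 2; order=[1,2]; indeg=(1,0,0,1,0,3,0)
step 3: output 4; order=[1,2,4]; indeg=(0,0,0,1,0,2,0)
step 4: output 0; order=[1,2,4,0]; indeg=(0,0,0,0,0,1,0)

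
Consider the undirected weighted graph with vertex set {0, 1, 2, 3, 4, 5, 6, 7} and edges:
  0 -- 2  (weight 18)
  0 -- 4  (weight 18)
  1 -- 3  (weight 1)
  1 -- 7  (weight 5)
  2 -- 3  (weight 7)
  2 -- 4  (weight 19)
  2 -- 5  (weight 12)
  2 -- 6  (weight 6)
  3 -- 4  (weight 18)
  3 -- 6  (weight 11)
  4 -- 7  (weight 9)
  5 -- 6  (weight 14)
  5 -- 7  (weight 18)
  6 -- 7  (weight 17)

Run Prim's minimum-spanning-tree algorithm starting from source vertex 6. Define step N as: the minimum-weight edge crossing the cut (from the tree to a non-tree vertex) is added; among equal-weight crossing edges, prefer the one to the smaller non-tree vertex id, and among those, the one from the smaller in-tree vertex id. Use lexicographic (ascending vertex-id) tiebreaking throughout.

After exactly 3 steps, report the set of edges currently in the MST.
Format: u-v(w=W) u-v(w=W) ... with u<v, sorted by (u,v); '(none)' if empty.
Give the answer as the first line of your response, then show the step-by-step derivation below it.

1-3(w=1) 2-3(w=7) 2-6(w=6)

step 1: add edge 2-6 (w=6); MST = {2-6(w=6)}
step 2: add edge 2-3 (w=7); MST = {2-3(w=7) 2-6(w=6)}
step 3: add edge 1-3 (w=1); MST = {1-3(w=1) 2-3(w=7) 2-6(w=6)}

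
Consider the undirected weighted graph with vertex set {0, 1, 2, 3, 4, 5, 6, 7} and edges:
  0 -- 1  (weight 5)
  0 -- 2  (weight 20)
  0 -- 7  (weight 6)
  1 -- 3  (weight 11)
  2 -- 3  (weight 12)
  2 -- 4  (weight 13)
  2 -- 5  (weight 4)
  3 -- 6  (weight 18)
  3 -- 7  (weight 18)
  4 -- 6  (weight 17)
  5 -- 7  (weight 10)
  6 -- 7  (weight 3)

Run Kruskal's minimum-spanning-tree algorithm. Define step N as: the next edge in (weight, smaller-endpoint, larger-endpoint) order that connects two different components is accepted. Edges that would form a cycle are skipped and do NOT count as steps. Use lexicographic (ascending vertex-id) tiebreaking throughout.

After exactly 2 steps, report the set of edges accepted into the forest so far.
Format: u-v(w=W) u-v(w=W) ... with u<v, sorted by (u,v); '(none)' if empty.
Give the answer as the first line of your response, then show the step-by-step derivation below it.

2-5(w=4) 6-7(w=3)

step 1: add edge 6-7 (w=3); MST = {6-7(w=3)}
step 2: add edge 2-5 (w=4); MST = {2-5(w=4) 6-7(w=3)}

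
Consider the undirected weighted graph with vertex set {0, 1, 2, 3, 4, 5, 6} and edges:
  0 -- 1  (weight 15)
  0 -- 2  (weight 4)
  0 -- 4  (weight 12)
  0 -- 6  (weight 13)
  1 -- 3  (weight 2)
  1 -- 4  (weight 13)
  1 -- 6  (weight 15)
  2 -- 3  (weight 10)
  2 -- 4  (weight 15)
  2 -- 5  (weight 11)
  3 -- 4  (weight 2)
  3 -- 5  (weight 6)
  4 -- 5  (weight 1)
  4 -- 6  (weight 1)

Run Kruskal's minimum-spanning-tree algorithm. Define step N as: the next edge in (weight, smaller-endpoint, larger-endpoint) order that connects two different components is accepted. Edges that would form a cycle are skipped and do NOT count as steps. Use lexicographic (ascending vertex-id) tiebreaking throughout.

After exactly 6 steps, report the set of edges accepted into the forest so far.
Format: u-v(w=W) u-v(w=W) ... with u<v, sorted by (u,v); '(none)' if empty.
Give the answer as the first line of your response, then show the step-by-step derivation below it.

0-2(w=4) 1-3(w=2) 2-3(w=10) 3-4(w=2) 4-5(w=1) 4-6(w=1)

step 1: add edge 4-5 (w=1); MST = {4-5(w=1)}
step 2: add edge 4-6 (w=1); MST = {4-5(w=1) 4-6(w=1)}
step 3: add edge 1-3 (w=2); MST = {1-3(w=2) 4-5(w=1) 4-6(w=1)}
step 4: add edge 3-4 (w=2); MST = {1-3(w=2) 3-4(w=2) 4-5(w=1) 4-6(w=1)}
step 5: add edge 0-2 (w=4); MST = {0-2(w=4) 1-3(w=2) 3-4(w=2) 4-5(w=1) 4-6(w=1)}
step 6: add edge 2-3 (w=10); MST = {0-2(w=4) 1-3(w=2) 2-3(w=10) 3-4(w=2) 4-5(w=1) 4-6(w=1)}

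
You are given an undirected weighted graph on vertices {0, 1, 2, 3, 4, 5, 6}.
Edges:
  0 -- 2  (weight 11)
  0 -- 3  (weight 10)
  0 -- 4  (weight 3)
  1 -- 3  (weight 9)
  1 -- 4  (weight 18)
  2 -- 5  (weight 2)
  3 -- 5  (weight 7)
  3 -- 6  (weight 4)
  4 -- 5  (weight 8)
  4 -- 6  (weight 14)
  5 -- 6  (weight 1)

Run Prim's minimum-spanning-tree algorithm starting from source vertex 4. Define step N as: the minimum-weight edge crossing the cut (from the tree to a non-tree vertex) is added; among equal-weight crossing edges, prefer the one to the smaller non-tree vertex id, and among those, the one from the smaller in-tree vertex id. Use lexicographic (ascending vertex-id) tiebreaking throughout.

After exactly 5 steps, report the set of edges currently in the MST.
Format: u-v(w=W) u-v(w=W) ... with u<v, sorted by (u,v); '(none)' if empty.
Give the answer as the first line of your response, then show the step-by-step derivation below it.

0-4(w=3) 2-5(w=2) 3-6(w=4) 4-5(w=8) 5-6(w=1)

step 1: add edge 0-4 (w=3); MST = {0-4(w=3)}
step 2: add edge 4-5 (w=8); MST = {0-4(w=3) 4-5(w=8)}
step 3: add edge 5-6 (w=1); MST = {0-4(w=3) 4-5(w=8) 5-6(w=1)}
step 4: add edge 2-5 (w=2); MST = {0-4(w=3) 2-5(w=2) 4-5(w=8) 5-6(w=1)}
step 5: add edge 3-6 (w=4); MST = {0-4(w=3) 2-5(w=2) 3-6(w=4) 4-5(w=8) 5-6(w=1)}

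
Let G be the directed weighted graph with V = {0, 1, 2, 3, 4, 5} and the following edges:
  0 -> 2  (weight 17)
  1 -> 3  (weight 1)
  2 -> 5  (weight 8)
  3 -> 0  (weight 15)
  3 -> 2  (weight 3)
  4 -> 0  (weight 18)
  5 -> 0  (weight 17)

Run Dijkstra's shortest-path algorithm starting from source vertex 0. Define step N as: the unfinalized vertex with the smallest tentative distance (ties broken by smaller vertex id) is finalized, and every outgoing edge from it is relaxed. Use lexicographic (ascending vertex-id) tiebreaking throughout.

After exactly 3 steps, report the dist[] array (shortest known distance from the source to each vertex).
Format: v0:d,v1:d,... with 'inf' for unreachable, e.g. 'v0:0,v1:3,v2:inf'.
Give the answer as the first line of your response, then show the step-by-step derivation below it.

v0:0,v1:inf,v2:17,v3:inf,v4:inf,v5:25

step 1: dist = v0:0,v1:inf,v2:17,v3:inf,v4:inf,v5:inf
step 2: dist = v0:0,v1:inf,v2:17,v3:inf,v4:inf,v5:25
step 3: dist = v0:0,v1:inf,v2:17,v3:inf,v4:inf,v5:25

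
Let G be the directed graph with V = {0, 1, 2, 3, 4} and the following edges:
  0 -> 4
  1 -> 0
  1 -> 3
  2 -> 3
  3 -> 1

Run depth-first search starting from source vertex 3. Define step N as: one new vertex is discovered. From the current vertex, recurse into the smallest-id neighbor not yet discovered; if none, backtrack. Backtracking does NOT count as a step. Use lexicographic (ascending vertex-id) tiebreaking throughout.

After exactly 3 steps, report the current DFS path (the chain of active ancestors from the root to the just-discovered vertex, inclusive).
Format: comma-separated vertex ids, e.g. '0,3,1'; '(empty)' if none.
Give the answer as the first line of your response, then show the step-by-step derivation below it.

3,1,0

step 1: discover 3; path=3; order=3
step 2: discover 1; path=3>1; order=3,1
step 3: discover 0; path=3>1>0; order=3,1,0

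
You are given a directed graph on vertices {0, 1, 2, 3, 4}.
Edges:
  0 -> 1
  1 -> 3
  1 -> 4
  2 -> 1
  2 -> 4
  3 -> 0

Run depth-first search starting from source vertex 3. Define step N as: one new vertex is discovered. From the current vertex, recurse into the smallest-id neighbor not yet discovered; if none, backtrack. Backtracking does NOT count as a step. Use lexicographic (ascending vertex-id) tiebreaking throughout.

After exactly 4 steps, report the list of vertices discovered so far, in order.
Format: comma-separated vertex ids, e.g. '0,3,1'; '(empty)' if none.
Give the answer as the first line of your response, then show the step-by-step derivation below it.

3,0,1,4

step 1: discover 3; path=3; order=3
step 2: discover 0; path=3>0; order=3,0
step 3: discover 1; path=3>0>1; order=3,0,1
step 4: discover 4; path=3>0>1>4; order=3,0,1,4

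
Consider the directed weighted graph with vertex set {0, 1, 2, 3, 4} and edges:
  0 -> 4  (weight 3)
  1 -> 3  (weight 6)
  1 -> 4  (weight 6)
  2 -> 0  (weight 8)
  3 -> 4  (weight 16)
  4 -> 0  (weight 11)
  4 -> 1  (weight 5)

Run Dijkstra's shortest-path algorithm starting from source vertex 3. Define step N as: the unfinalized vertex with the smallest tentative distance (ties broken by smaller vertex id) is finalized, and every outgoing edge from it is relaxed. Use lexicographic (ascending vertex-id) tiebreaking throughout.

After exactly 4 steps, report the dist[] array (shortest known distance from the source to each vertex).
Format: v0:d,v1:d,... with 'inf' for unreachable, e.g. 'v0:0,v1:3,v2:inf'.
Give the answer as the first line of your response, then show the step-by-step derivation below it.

v0:27,v1:21,v2:inf,v3:0,v4:16

step 1: dist = v0:inf,v1:inf,v2:inf,v3:0,v4:16
step 2: dist = v0:27,v1:21,v2:inf,v3:0,v4:16
step 3: dist = v0:27,v1:21,v2:inf,v3:0,v4:16
step 4: dist = v0:27,v1:21,v2:inf,v3:0,v4:16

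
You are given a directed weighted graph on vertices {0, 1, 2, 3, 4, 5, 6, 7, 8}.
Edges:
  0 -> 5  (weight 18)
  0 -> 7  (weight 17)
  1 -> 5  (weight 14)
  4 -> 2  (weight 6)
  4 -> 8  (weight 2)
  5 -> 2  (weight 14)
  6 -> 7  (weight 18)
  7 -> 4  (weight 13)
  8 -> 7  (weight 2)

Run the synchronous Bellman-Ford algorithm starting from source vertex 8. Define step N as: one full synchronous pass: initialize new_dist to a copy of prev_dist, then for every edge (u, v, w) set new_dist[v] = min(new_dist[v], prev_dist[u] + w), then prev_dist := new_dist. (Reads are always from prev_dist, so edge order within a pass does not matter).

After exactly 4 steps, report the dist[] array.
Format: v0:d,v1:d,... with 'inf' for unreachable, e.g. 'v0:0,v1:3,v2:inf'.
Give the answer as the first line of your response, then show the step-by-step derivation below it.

v0:inf,v1:inf,v2:21,v3:inf,v4:15,v5:inf,v6:inf,v7:2,v8:0

step 1: dist = v0:inf,v1:inf,v2:inf,v3:inf,v4:inf,v5:inf,v6:inf,v7:2,v8:0
step 2: dist = v0:inf,v1:inf,v2:inf,v3:inf,v4:15,v5:inf,v6:inf,v7:2,v8:0
step 3: dist = v0:inf,v1:inf,v2:21,v3:inf,v4:15,v5:inf,v6:inf,v7:2,v8:0
step 4: dist = v0:inf,v1:inf,v2:21,v3:inf,v4:15,v5:inf,v6:inf,v7:2,v8:0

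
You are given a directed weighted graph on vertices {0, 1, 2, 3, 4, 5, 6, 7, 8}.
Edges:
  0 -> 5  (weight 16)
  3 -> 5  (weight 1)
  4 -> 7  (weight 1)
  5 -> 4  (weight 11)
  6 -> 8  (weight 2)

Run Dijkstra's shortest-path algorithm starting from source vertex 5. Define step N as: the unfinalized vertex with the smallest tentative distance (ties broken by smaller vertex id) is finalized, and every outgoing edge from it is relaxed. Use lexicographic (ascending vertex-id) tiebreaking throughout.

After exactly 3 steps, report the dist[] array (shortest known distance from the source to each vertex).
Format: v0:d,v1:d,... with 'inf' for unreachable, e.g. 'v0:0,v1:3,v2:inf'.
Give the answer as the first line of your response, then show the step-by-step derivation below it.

v0:inf,v1:inf,v2:inf,v3:inf,v4:11,v5:0,v6:inf,v7:12,v8:inf

step 1: dist = v0:inf,v1:inf,v2:inf,v3:inf,v4:11,v5:0,v6:inf,v7:inf,v8:inf
step 2: dist = v0:inf,v1:inf,v2:inf,v3:inf,v4:11,v5:0,v6:inf,v7:12,v8:inf
step 3: dist = v0:inf,v1:inf,v2:inf,v3:inf,v4:11,v5:0,v6:inf,v7:12,v8:inf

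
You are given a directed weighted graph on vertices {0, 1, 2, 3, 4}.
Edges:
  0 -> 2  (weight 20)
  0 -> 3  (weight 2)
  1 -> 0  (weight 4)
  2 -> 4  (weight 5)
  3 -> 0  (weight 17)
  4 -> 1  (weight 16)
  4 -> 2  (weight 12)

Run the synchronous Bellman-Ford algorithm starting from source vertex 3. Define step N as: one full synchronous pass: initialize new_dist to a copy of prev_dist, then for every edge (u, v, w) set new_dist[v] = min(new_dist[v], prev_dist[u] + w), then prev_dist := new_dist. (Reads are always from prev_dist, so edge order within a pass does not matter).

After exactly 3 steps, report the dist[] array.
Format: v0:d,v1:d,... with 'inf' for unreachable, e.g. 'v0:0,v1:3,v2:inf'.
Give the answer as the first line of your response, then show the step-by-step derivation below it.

v0:17,v1:inf,v2:37,v3:0,v4:42

step 1: dist = v0:17,v1:inf,v2:inf,v3:0,v4:inf
step 2: dist = v0:17,v1:inf,v2:37,v3:0,v4:inf
step 3: dist = v0:17,v1:inf,v2:37,v3:0,v4:42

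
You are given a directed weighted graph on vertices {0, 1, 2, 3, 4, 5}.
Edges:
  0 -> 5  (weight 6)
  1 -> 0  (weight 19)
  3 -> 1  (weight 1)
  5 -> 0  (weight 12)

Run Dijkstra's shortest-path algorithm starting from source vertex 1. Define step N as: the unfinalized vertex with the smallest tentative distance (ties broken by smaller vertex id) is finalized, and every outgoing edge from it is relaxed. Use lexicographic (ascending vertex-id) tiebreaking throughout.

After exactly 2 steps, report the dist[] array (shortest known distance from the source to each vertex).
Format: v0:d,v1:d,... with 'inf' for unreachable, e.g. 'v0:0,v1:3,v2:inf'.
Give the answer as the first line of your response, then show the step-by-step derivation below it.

v0:19,v1:0,v2:inf,v3:inf,v4:inf,v5:25

step 1: dist = v0:19,v1:0,v2:inf,v3:inf,v4:inf,v5:inf
step 2: dist = v0:19,v1:0,v2:inf,v3:inf,v4:inf,v5:25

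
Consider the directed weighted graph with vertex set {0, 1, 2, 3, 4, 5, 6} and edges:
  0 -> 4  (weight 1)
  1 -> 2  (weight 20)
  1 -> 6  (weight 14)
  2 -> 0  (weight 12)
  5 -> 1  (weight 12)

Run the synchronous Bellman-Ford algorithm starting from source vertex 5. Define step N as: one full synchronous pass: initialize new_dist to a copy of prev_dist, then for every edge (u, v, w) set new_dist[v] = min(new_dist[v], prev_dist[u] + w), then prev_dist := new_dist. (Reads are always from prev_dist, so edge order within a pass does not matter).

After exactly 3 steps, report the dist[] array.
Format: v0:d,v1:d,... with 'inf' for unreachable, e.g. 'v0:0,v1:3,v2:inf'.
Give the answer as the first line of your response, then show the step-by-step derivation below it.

v0:44,v1:12,v2:32,v3:inf,v4:inf,v5:0,v6:26

step 1: dist = v0:inf,v1:12,v2:inf,v3:inf,v4:inf,v5:0,v6:inf
step 2: dist = v0:inf,v1:12,v2:32,v3:inf,v4:inf,v5:0,v6:26
step 3: dist = v0:44,v1:12,v2:32,v3:inf,v4:inf,v5:0,v6:26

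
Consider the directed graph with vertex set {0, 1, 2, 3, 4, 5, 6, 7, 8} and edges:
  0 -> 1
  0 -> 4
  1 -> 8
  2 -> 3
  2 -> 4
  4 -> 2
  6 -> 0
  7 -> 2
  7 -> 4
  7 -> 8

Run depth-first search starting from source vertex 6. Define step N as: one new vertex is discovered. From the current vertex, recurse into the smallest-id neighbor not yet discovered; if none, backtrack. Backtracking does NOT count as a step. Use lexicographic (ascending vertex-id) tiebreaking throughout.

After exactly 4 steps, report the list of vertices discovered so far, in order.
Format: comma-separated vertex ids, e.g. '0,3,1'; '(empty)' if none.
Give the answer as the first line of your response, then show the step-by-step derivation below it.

6,0,1,8

step 1: discover 6; path=6; order=6
step 2: discover 0; path=6>0; order=6,0
step 3: discover 1; path=6>0>1; order=6,0,1
step 4: discover 8; path=6>0>1>8; order=6,0,1,8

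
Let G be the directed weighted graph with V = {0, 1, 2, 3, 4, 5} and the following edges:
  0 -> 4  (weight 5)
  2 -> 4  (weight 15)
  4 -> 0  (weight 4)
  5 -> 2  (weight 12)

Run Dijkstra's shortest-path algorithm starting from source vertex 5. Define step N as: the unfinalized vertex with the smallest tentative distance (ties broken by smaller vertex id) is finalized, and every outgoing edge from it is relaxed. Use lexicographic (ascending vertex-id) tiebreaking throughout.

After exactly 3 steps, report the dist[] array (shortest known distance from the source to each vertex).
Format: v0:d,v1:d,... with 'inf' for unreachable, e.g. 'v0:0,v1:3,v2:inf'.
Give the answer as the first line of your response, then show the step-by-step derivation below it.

v0:31,v1:inf,v2:12,v3:inf,v4:27,v5:0

step 1: dist = v0:inf,v1:inf,v2:12,v3:inf,v4:inf,v5:0
step 2: dist = v0:inf,v1:inf,v2:12,v3:inf,v4:27,v5:0
step 3: dist = v0:31,v1:inf,v2:12,v3:inf,v4:27,v5:0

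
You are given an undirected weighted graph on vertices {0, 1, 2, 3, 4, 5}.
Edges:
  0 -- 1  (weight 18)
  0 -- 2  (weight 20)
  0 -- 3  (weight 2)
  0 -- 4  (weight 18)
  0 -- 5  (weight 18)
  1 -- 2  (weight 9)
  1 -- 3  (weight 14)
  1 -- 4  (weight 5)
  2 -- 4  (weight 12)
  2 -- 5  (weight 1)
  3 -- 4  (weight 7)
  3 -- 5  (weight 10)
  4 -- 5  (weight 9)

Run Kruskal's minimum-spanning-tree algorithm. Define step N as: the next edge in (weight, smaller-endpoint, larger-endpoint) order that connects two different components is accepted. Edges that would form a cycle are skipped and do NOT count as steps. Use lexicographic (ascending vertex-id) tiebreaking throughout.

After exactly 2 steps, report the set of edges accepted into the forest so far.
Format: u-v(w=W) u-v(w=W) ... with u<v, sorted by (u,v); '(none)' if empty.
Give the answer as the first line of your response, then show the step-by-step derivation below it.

0-3(w=2) 2-5(w=1)

step 1: add edge 2-5 (w=1); MST = {2-5(w=1)}
step 2: add edge 0-3 (w=2); MST = {0-3(w=2) 2-5(w=1)}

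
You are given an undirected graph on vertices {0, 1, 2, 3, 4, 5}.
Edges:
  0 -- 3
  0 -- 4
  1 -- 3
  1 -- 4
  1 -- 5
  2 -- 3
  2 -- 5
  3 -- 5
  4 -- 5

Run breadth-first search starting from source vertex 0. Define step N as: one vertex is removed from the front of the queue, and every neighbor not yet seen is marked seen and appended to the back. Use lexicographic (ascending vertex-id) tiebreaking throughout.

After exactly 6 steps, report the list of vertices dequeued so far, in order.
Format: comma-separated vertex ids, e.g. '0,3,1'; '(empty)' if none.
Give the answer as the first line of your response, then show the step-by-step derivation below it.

0,3,4,1,2,5

step 1: dequeue 0; queue=[3,4]; order=0
step 2: dequeue 3; queue=[4,1,2,5]; order=0,3
step 3: dequeue 4; queue=[1,2,5]; order=0,3,4
step 4: dequeue 1; queue=[2,5]; order=0,3,4,1
step 5: dequeue 2; queue=[5]; order=0,3,4,1,2
step 6: dequeue 5; queue=[(empty)]; order=0,3,4,1,2,5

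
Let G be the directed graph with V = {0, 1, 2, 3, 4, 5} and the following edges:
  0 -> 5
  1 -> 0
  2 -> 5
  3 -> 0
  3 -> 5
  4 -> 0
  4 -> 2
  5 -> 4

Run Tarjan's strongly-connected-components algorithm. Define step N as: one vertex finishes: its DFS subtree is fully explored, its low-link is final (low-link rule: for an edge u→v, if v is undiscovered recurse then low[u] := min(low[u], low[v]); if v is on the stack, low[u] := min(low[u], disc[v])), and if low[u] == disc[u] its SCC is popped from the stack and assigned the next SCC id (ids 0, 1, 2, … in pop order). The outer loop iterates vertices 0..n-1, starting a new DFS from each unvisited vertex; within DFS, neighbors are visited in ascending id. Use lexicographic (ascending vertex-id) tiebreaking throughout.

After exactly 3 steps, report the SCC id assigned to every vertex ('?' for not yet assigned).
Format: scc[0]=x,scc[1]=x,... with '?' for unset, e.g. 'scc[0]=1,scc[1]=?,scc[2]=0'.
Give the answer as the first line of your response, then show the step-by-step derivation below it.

scc[0]=?,scc[1]=?,scc[2]=?,scc[3]=?,scc[4]=?,scc[5]=?

step 1: low=(low[0]=0,low[1]=?,low[2]=1,low[3]=?,low[4]=0,low[5]=1); scc=(scc[0]=?,scc[1]=?,scc[2]=?,scc[3]=?,scc[4]=?,scc[5]=?)
step 2: low=(low[0]=0,low[1]=?,low[2]=1,low[3]=?,low[4]=0,low[5]=1); scc=(scc[0]=?,scc[1]=?,scc[2]=?,scc[3]=?,scc[4]=?,scc[5]=?)
step 3: low=(low[0]=0,low[1]=?,low[2]=1,low[3]=?,low[4]=0,low[5]=0); scc=(scc[0]=?,scc[1]=?,scc[2]=?,scc[3]=?,scc[4]=?,scc[5]=?)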